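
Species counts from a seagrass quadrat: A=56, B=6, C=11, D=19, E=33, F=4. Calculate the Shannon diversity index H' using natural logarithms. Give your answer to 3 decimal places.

1.453

Total N = 56+6+11+19+33+4 = 129, so the proportions are 0.43411, 0.04651, 0.08527, 0.14729, 0.25581, 0.03101 (working shown to 5 dp, full precision carried).
Each pᵢ ln pᵢ term: 0.43411×(-0.83446)=-0.36225, 0.04651×(-3.06805)=-0.14270, 0.08527×(-2.46192)=-0.20993, 0.14729×(-1.91537)=-0.28211, 0.25581×(-1.36330)=-0.34875, 0.03101×(-3.47352)=-0.10771.
Sum = -1.45345, so H' = 1.453.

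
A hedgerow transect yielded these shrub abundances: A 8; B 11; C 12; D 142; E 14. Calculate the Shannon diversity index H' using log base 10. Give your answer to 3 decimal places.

Total N = 8+11+12+142+14 = 187, so the proportions are 0.04278, 0.05882, 0.06417, 0.75936, 0.07487 (working shown to 5 dp, full precision carried).
Each pᵢ log₁₀ pᵢ term: 0.04278×(-1.36875)=-0.05856, 0.05882×(-1.23045)=-0.07238, 0.06417×(-1.19266)=-0.07653, 0.75936×(-0.11955)=-0.09078, 0.07487×(-1.12571)=-0.08428.
Sum = -0.38253, so H' = 0.383.

0.383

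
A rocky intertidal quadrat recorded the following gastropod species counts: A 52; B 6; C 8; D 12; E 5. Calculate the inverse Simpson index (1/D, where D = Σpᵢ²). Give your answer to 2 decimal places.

Total N = 52+6+8+12+5 = 83, so the proportions are 0.62651, 0.07229, 0.09639, 0.14458, 0.06024 (working shown to 5 dp, full precision carried).
D = 0.62651² + 0.07229² + 0.09639² + 0.14458² + 0.06024² = 0.39251 + 0.00523 + 0.00929 + 0.02090 + 0.00363 = 0.43156.
So 1/D = 2.3172, i.e. 2.32 to 2 decimal places.

2.32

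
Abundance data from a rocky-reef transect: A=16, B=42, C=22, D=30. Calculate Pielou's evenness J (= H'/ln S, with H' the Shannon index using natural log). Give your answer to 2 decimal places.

0.96

Total N = 16+42+22+30 = 110, so the proportions are 0.1455, 0.3818, 0.2, 0.2727 (working shown to 4 dp, full precision carried).
H' = −Σ pᵢ ln pᵢ = −((-0.2804) + (-0.3676) + (-0.3219) + (-0.3543)) = 1.3243.
With S = 4 species, ln S = 1.3863, so J = 1.3243/1.3863 = 0.9553, i.e. 0.96 to 2 decimal places.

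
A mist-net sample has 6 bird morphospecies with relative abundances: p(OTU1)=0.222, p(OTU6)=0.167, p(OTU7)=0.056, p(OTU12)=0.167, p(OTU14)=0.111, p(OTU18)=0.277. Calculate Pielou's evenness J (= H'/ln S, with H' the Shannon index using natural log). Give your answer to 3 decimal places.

0.945

H' = −Σ pᵢ ln pᵢ = −((-0.33413) + (-0.29889) + (-0.16141) + (-0.29889) + (-0.24400) + (-0.35560)) = 1.69292 (working shown to 5 dp, full precision carried).
With S = 6 species, ln S = 1.79176, so J = 1.69292/1.79176 = 0.94484, i.e. 0.945 to 3 decimal places.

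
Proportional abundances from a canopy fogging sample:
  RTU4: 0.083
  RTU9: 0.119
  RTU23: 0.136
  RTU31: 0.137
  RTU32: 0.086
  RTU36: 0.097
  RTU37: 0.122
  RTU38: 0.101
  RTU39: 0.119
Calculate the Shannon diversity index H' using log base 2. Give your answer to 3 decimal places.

3.148

Each pᵢ log₂ pᵢ term (working shown to 5 dp, full precision carried): 0.083×(-3.59074)=-0.29803, 0.119×(-3.07097)=-0.36545, 0.136×(-2.87832)=-0.39145, 0.137×(-2.86775)=-0.39288, 0.086×(-3.53952)=-0.30440, 0.097×(-3.36587)=-0.32649, 0.122×(-3.03505)=-0.37028, 0.101×(-3.30757)=-0.33406, 0.119×(-3.07097)=-0.36545.
Sum = -3.14848, so H' = 3.148.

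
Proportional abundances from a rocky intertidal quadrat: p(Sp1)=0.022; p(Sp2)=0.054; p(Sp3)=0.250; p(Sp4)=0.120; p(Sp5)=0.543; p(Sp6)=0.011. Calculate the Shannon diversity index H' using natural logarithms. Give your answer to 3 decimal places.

1.224

Each pᵢ ln pᵢ term (working shown to 5 dp, full precision carried): 0.022×(-3.81671)=-0.08397, 0.054×(-2.91877)=-0.15761, 0.25×(-1.38629)=-0.34657, 0.12×(-2.12026)=-0.25443, 0.543×(-0.61065)=-0.33158, 0.011×(-4.50986)=-0.04961.
Sum = -1.22378, so H' = 1.224.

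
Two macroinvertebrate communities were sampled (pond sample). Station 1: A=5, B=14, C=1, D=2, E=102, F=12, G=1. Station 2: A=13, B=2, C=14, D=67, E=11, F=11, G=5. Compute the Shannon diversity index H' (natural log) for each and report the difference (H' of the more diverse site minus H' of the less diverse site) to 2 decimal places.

Station 1: N=137, proportions 0.0365, 0.1022, 0.0073, 0.0146, 0.7445, 0.0876, 0.0073, giving H' = 0.9204 (working shown to 4 dp, full precision carried).
Station 2: N=123, proportions 0.1057, 0.0163, 0.1138, 0.5447, 0.0894, 0.0894, 0.0407, giving H' = 1.4448.
Difference = |0.9204 − 1.4448| = 0.5244, i.e. 0.52 to 2 decimal places.

0.52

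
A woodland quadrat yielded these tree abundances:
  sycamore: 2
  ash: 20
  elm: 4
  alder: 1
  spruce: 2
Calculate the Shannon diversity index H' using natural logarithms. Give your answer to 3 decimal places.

Total N = 2+20+4+1+2 = 29, so the proportions are 0.06897, 0.68966, 0.13793, 0.03448, 0.06897 (working shown to 5 dp, full precision carried).
Each pᵢ ln pᵢ term: 0.06897×(-2.67415)=-0.18442, 0.68966×(-0.37156)=-0.25625, 0.13793×(-1.98100)=-0.27324, 0.03448×(-3.36730)=-0.11611, 0.06897×(-2.67415)=-0.18442.
Sum = -1.01445, so H' = 1.014.

1.014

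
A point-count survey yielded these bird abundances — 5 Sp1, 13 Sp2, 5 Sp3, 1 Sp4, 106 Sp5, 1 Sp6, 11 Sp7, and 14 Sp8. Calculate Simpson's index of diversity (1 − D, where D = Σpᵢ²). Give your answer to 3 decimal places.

Total N = 5+13+5+1+106+1+11+14 = 156, so the proportions are 0.03205, 0.08333, 0.03205, 0.00641, 0.67949, 0.00641, 0.07051, 0.08974 (working shown to 5 dp, full precision carried).
D = 0.03205² + 0.08333² + 0.03205² + 0.00641² + 0.67949² + 0.00641² + 0.07051² + 0.08974² = 0.00103 + 0.00694 + 0.00103 + 0.00004 + 0.46170 + 0.00004 + 0.00497 + 0.00805 = 0.48381.
So 1 − D = 0.51619, i.e. 0.516 to 3 decimal places.

0.516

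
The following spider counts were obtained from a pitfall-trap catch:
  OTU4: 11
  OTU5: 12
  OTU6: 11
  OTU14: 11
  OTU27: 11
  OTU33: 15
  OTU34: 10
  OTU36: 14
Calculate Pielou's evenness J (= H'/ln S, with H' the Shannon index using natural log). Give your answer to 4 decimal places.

0.9957

Total N = 11+12+11+11+11+15+10+14 = 95, so the proportions are 0.115789, 0.126316, 0.115789, 0.115789, 0.115789, 0.157895, 0.105263, 0.147368 (working shown to 6 dp, full precision carried).
H' = −Σ pᵢ ln pᵢ = −((-0.249640) + (-0.261344) + (-0.249640) + (-0.249640) + (-0.249640) + (-0.291446) + (-0.236978) + (-0.282184)) = 2.070512.
With S = 8 species, ln S = 2.079442, so J = 2.070512/2.079442 = 0.995706, i.e. 0.9957 to 4 decimal places.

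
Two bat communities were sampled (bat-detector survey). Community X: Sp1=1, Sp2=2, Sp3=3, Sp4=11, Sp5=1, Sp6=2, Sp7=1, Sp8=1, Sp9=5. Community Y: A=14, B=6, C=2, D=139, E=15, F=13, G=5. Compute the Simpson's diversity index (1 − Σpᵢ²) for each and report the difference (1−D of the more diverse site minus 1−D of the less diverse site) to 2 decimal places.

Community X: N=27, proportions 0.037, 0.0741, 0.1111, 0.4074, 0.037, 0.0741, 0.037, 0.037, 0.1852, giving 1−D = 0.7709 (working shown to 4 dp, full precision carried).
Community Y: N=194, proportions 0.0722, 0.0309, 0.0103, 0.7165, 0.0773, 0.067, 0.0258, giving 1−D = 0.4692.
Difference = |0.7709 − 0.4692| = 0.3017, i.e. 0.30 to 2 decimal places.

0.30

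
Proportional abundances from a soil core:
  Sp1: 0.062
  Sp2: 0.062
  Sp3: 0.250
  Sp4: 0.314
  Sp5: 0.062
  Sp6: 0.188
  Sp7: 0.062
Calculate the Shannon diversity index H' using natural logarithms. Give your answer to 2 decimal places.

1.71

Each pᵢ ln pᵢ term (working shown to 4 dp, full precision carried): 0.062×(-2.7806)=-0.1724, 0.062×(-2.7806)=-0.1724, 0.25×(-1.3863)=-0.3466, 0.314×(-1.1584)=-0.3637, 0.062×(-2.7806)=-0.1724, 0.188×(-1.6713)=-0.3142, 0.062×(-2.7806)=-0.1724.
Sum = -1.7141, so H' = 1.71.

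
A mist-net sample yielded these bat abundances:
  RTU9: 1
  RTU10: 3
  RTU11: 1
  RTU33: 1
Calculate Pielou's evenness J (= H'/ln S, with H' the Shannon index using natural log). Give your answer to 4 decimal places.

Total N = 1+3+1+1 = 6, so the proportions are 0.166667, 0.5, 0.166667, 0.166667 (working shown to 6 dp, full precision carried).
H' = −Σ pᵢ ln pᵢ = −((-0.298627) + (-0.346574) + (-0.298627) + (-0.298627)) = 1.242453.
With S = 4 species, ln S = 1.386294, so J = 1.242453/1.386294 = 0.896241, i.e. 0.8962 to 4 decimal places.

0.8962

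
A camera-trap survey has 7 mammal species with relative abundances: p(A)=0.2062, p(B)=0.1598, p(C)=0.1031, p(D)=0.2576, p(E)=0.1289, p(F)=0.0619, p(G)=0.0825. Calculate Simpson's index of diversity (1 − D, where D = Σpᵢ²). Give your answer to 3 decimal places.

0.828

D = 0.2062² + 0.1598² + 0.1031² + 0.2576² + 0.1289² + 0.0619² + 0.0825² = 0.04252 + 0.02554 + 0.01063 + 0.06636 + 0.01662 + 0.00383 + 0.00681 = 0.17229 (working shown to 5 dp, full precision carried).
So 1 − D = 0.82771, i.e. 0.828 to 3 decimal places.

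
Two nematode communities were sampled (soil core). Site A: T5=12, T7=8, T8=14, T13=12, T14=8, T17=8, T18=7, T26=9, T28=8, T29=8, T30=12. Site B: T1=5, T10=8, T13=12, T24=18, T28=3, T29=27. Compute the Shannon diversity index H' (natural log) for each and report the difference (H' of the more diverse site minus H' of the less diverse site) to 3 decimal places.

0.804

Site A: N=106, proportions 0.11321, 0.07547, 0.13208, 0.11321, 0.07547, 0.07547, 0.06604, 0.08491, 0.07547, 0.07547, 0.11321, giving H' = 2.37120 (working shown to 5 dp, full precision carried).
Site B: N=73, proportions 0.06849, 0.10959, 0.16438, 0.24658, 0.0411, 0.36986, giving H' = 1.56701.
Difference = |2.37120 − 1.56701| = 0.80419, i.e. 0.804 to 3 decimal places.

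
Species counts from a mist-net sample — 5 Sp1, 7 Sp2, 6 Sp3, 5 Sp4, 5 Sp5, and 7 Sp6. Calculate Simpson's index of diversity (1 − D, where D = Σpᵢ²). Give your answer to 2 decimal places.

0.83

Total N = 5+7+6+5+5+7 = 35, so the proportions are 0.1429, 0.2, 0.1714, 0.1429, 0.1429, 0.2 (working shown to 4 dp, full precision carried).
D = 0.1429² + 0.2² + 0.1714² + 0.1429² + 0.1429² + 0.2² = 0.0204 + 0.0400 + 0.0294 + 0.0204 + 0.0204 + 0.0400 = 0.1706.
So 1 − D = 0.8294, i.e. 0.83 to 2 decimal places.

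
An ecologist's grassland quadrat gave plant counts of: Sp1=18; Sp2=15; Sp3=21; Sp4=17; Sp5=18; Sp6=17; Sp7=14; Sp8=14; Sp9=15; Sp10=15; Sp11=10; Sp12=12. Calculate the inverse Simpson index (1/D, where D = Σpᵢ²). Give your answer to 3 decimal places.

11.617

Total N = 18+15+21+17+18+17+14+14+15+15+10+12 = 186, so the proportions are 0.09677419, 0.08064516, 0.11290323, 0.09139785, 0.09677419, 0.09139785, 0.07526882, 0.07526882, 0.08064516, 0.08064516, 0.05376344, 0.06451613 (working shown to 8 dp, full precision carried).
D = 0.09677419² + 0.08064516² + 0.11290323² + 0.09139785² + 0.09677419² + 0.09139785² + 0.07526882² + 0.07526882² + 0.08064516² + 0.08064516² + 0.05376344² + 0.06451613² = 0.00936524 + 0.00650364 + 0.01274714 + 0.00835357 + 0.00936524 + 0.00835357 + 0.00566539 + 0.00566539 + 0.00650364 + 0.00650364 + 0.00289051 + 0.00416233 = 0.08607932.
So 1/D = 11.61719, i.e. 11.617 to 3 decimal places.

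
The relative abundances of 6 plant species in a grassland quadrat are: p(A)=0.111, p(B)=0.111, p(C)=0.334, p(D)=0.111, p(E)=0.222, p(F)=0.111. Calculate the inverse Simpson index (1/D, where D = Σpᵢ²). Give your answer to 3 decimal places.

4.759

D = 0.111² + 0.111² + 0.334² + 0.111² + 0.222² + 0.111² = 0.0123210 + 0.0123210 + 0.1115560 + 0.0123210 + 0.0492840 + 0.0123210 = 0.2101240 (working shown to 7 dp, full precision carried).
So 1/D = 4.75909, i.e. 4.759 to 3 decimal places.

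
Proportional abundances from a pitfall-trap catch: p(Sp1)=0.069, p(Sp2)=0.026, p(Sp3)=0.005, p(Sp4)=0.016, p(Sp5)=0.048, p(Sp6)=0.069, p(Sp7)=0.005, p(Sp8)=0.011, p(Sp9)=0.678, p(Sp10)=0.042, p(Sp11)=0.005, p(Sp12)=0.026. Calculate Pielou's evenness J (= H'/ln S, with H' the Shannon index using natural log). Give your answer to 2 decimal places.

0.52

H' = −Σ pᵢ ln pᵢ = −((-0.1845) + (-0.0949) + (-0.0265) + (-0.0662) + (-0.1458) + (-0.1845) + (-0.0265) + (-0.0496) + (-0.2635) + (-0.1331) + (-0.0265) + (-0.0949)) = 1.2964 (working shown to 4 dp, full precision carried).
With S = 12 species, ln S = 2.4849, so J = 1.2964/2.4849 = 0.5217, i.e. 0.52 to 2 decimal places.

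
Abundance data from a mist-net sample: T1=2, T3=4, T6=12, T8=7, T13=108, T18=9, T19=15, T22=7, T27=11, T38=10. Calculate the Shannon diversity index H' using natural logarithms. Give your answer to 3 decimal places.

1.548

Total N = 2+4+12+7+108+9+15+7+11+10 = 185, so the proportions are 0.01081, 0.02162, 0.06486, 0.03784, 0.58378, 0.04865, 0.08108, 0.03784, 0.05946, 0.05405 (working shown to 5 dp, full precision carried).
Each pᵢ ln pᵢ term: 0.01081×(-4.52721)=-0.04894, 0.02162×(-3.83406)=-0.08290, 0.06486×(-2.73545)=-0.17743, 0.03784×(-3.27445)=-0.12390, 0.58378×(-0.53822)=-0.31421, 0.04865×(-3.02313)=-0.14707, 0.08108×(-2.51231)=-0.20370, 0.03784×(-3.27445)=-0.12390, 0.05946×(-2.82246)=-0.16782, 0.05405×(-2.91777)=-0.15772.
Sum = -1.54759, so H' = 1.548.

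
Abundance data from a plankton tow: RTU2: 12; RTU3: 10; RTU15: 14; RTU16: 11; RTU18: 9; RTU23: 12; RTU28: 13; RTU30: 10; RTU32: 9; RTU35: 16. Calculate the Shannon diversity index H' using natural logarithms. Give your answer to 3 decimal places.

2.286

Total N = 12+10+14+11+9+12+13+10+9+16 = 116, so the proportions are 0.10345, 0.08621, 0.12069, 0.09483, 0.07759, 0.10345, 0.11207, 0.08621, 0.07759, 0.13793 (working shown to 5 dp, full precision carried).
Each pᵢ ln pᵢ term: 0.10345×(-2.26868)=-0.23469, 0.08621×(-2.45101)=-0.21129, 0.12069×(-2.11453)=-0.25520, 0.09483×(-2.35569)=-0.22338, 0.07759×(-2.55637)=-0.19834, 0.10345×(-2.26868)=-0.23469, 0.11207×(-2.18864)=-0.24528, 0.08621×(-2.45101)=-0.21129, 0.07759×(-2.55637)=-0.19834, 0.13793×(-1.98100)=-0.27324.
Sum = -2.28575, so H' = 2.286.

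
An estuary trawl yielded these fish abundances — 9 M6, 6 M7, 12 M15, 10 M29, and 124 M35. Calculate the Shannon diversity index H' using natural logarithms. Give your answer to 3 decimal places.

Total N = 9+6+12+10+124 = 161, so the proportions are 0.0559, 0.03727, 0.07453, 0.06211, 0.77019 (working shown to 5 dp, full precision carried).
Each pᵢ ln pᵢ term: 0.0559×(-2.88418)=-0.16123, 0.03727×(-3.28964)=-0.12260, 0.07453×(-2.59650)=-0.19353, 0.06211×(-2.77882)=-0.17260, 0.77019×(-0.26112)=-0.20111.
Sum = -0.85106, so H' = 0.851.

0.851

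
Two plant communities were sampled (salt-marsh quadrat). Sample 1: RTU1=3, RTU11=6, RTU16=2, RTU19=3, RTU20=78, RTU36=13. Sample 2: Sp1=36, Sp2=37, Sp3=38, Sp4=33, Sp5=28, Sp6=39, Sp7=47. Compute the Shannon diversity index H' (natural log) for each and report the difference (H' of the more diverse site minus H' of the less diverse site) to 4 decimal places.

1.0137

Sample 1: N=105, proportions 0.028571, 0.057143, 0.019048, 0.028571, 0.742857, 0.12381, giving H' = 0.921616 (working shown to 6 dp, full precision carried).
Sample 2: N=258, proportions 0.139535, 0.143411, 0.147287, 0.127907, 0.108527, 0.151163, 0.182171, giving H' = 1.935280.
Difference = |0.921616 − 1.935280| = 1.013664, i.e. 1.0137 to 4 decimal places.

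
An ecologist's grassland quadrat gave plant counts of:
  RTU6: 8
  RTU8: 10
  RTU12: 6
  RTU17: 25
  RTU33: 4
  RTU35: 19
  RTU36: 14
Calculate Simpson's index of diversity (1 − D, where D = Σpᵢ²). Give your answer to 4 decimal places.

Total N = 8+10+6+25+4+19+14 = 86, so the proportions are 0.093023, 0.116279, 0.069767, 0.290698, 0.046512, 0.22093, 0.162791 (working shown to 6 dp, full precision carried).
D = 0.093023² + 0.116279² + 0.069767² + 0.290698² + 0.046512² + 0.22093² + 0.162791² = 0.008653 + 0.013521 + 0.004867 + 0.084505 + 0.002163 + 0.048810 + 0.026501 = 0.189021.
So 1 − D = 0.810979, i.e. 0.8110 to 4 decimal places.

0.8110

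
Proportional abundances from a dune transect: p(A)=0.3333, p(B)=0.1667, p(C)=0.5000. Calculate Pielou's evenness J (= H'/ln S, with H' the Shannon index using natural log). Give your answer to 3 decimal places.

H' = −Σ pᵢ ln pᵢ = −((-0.36620) + (-0.29865) + (-0.34657)) = 1.01143 (working shown to 5 dp, full precision carried).
With S = 3 species, ln S = 1.09861, so J = 1.01143/1.09861 = 0.92064, i.e. 0.921 to 3 decimal places.

0.921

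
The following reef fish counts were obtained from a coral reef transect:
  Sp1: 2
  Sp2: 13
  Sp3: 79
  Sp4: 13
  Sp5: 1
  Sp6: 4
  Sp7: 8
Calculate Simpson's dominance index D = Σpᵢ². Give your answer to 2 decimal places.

0.46

Total N = 2+13+79+13+1+4+8 = 120, so the proportions are 0.0167, 0.1083, 0.6583, 0.1083, 0.0083, 0.0333, 0.0667 (working shown to 4 dp, full precision carried).
D = 0.0167² + 0.1083² + 0.6583² + 0.1083² + 0.0083² + 0.0333² + 0.0667² = 0.0003 + 0.0117 + 0.4334 + 0.0117 + 0.0001 + 0.0011 + 0.0044 = 0.4628.
To 2 decimal places, D = 0.46.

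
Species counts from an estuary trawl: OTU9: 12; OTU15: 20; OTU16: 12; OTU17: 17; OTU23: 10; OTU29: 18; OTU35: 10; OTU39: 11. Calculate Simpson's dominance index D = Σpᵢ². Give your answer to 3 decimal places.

0.134

Total N = 12+20+12+17+10+18+10+11 = 110, so the proportions are 0.10909, 0.18182, 0.10909, 0.15455, 0.09091, 0.16364, 0.09091, 0.1 (working shown to 5 dp, full precision carried).
D = 0.10909² + 0.18182² + 0.10909² + 0.15455² + 0.09091² + 0.16364² + 0.09091² + 0.1² = 0.01190 + 0.03306 + 0.01190 + 0.02388 + 0.00826 + 0.02678 + 0.00826 + 0.01000 = 0.13405.
To 3 decimal places, D = 0.134.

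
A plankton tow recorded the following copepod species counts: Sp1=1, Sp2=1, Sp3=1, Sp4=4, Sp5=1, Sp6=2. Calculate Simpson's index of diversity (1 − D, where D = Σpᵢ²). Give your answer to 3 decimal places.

0.760

Total N = 1+1+1+4+1+2 = 10, so the proportions are 0.1, 0.1, 0.1, 0.4, 0.1, 0.2 (working shown to 5 dp, full precision carried).
D = 0.1² + 0.1² + 0.1² + 0.4² + 0.1² + 0.2² = 0.01000 + 0.01000 + 0.01000 + 0.16000 + 0.01000 + 0.04000 = 0.24000.
So 1 − D = 0.76000, i.e. 0.760 to 3 decimal places.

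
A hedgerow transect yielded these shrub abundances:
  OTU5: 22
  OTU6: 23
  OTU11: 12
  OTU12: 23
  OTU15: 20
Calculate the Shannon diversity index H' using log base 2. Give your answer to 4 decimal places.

2.2874

Total N = 22+23+12+23+20 = 100, so the proportions are 0.22, 0.23, 0.12, 0.23, 0.2 (working shown to 6 dp, full precision carried).
Each pᵢ log₂ pᵢ term: 0.22×(-2.184425)=-0.480573, 0.23×(-2.120294)=-0.487668, 0.12×(-3.058894)=-0.367067, 0.23×(-2.120294)=-0.487668, 0.2×(-2.321928)=-0.464386.
Sum = -2.287362, so H' = 2.2874.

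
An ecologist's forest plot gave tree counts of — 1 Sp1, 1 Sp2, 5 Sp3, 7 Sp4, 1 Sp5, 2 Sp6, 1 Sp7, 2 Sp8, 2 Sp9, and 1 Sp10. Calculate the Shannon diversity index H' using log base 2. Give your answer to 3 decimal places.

2.904

Total N = 1+1+5+7+1+2+1+2+2+1 = 23, so the proportions are 0.04348, 0.04348, 0.21739, 0.30435, 0.04348, 0.08696, 0.04348, 0.08696, 0.08696, 0.04348 (working shown to 5 dp, full precision carried).
Each pᵢ log₂ pᵢ term: 0.04348×(-4.52356)=-0.19668, 0.04348×(-4.52356)=-0.19668, 0.21739×(-2.20163)=-0.47862, 0.30435×(-1.71621)=-0.52232, 0.04348×(-4.52356)=-0.19668, 0.08696×(-3.52356)=-0.30640, 0.04348×(-4.52356)=-0.19668, 0.08696×(-3.52356)=-0.30640, 0.08696×(-3.52356)=-0.30640, 0.04348×(-4.52356)=-0.19668.
Sum = -2.90351, so H' = 2.904.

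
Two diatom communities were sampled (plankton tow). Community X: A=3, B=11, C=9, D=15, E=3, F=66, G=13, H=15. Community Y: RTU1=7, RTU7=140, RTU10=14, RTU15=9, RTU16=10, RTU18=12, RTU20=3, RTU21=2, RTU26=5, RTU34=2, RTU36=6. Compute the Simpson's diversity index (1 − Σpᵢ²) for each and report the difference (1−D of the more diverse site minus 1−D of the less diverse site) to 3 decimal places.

0.174

Community X: N=135, proportions 0.02222, 0.08148, 0.06667, 0.11111, 0.02222, 0.48889, 0.0963, 0.11111, giving 1−D = 0.71495 (working shown to 5 dp, full precision carried).
Community Y: N=210, proportions 0.03333, 0.66667, 0.06667, 0.04286, 0.04762, 0.05714, 0.01429, 0.00952, 0.02381, 0.00952, 0.02857, giving 1−D = 0.54086.
Difference = |0.71495 − 0.54086| = 0.17409, i.e. 0.174 to 3 decimal places.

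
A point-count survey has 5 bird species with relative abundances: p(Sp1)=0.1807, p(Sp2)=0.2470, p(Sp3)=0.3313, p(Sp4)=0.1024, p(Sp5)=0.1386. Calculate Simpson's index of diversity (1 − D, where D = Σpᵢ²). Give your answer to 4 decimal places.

D = 0.1807² + 0.247² + 0.3313² + 0.1024² + 0.1386² = 0.032652 + 0.061009 + 0.109760 + 0.010486 + 0.019210 = 0.233117 (working shown to 6 dp, full precision carried).
So 1 − D = 0.766883, i.e. 0.7669 to 4 decimal places.

0.7669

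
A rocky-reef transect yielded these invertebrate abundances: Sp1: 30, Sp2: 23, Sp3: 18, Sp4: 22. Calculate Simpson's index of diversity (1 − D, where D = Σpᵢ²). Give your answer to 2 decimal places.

Total N = 30+23+18+22 = 93, so the proportions are 0.3226, 0.2473, 0.1935, 0.2366 (working shown to 4 dp, full precision carried).
D = 0.3226² + 0.2473² + 0.1935² + 0.2366² = 0.1041 + 0.0612 + 0.0375 + 0.0560 = 0.2586.
So 1 − D = 0.7414, i.e. 0.74 to 2 decimal places.

0.74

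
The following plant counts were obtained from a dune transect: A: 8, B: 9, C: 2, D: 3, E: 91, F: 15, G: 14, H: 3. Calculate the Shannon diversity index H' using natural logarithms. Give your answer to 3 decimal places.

Total N = 8+9+2+3+91+15+14+3 = 145, so the proportions are 0.05517, 0.06207, 0.01379, 0.02069, 0.62759, 0.10345, 0.09655, 0.02069 (working shown to 5 dp, full precision carried).
Each pᵢ ln pᵢ term: 0.05517×(-2.89729)=-0.15985, 0.06207×(-2.77951)=-0.17252, 0.01379×(-4.28359)=-0.05908, 0.02069×(-3.87812)=-0.08024, 0.62759×(-0.46587)=-0.29238, 0.10345×(-2.26868)=-0.23469, 0.09655×(-2.33768)=-0.22571, 0.02069×(-3.87812)=-0.08024.
Sum = -1.30470, so H' = 1.305.

1.305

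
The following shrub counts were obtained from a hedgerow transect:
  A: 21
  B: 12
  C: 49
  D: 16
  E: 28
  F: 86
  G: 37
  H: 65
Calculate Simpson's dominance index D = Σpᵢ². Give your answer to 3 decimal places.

0.173

Total N = 21+12+49+16+28+86+37+65 = 314, so the proportions are 0.06688, 0.03822, 0.15605, 0.05096, 0.08917, 0.27389, 0.11783, 0.20701 (working shown to 5 dp, full precision carried).
D = 0.06688² + 0.03822² + 0.15605² + 0.05096² + 0.08917² + 0.27389² + 0.11783² + 0.20701² = 0.00447 + 0.00146 + 0.02435 + 0.00260 + 0.00795 + 0.07501 + 0.01388 + 0.04285 = 0.17258.
To 3 decimal places, D = 0.173.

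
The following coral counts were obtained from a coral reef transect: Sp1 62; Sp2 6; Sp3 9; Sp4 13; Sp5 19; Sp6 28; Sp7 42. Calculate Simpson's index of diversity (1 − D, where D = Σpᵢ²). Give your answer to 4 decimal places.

0.7803

Total N = 62+6+9+13+19+28+42 = 179, so the proportions are 0.346369, 0.03352, 0.050279, 0.072626, 0.106145, 0.156425, 0.234637 (working shown to 6 dp, full precision carried).
D = 0.346369² + 0.03352² + 0.050279² + 0.072626² + 0.106145² + 0.156425² + 0.234637² = 0.119971 + 0.001124 + 0.002528 + 0.005274 + 0.011267 + 0.024469 + 0.055054 = 0.219687.
So 1 − D = 0.780313, i.e. 0.7803 to 4 decimal places.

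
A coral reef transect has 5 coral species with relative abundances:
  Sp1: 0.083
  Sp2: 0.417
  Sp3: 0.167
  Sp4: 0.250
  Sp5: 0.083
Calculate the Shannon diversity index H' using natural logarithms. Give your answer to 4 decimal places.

Each pᵢ ln pᵢ term (working shown to 6 dp, full precision carried): 0.083×(-2.488915)=-0.206580, 0.417×(-0.874669)=-0.364737, 0.167×(-1.789761)=-0.298890, 0.25×(-1.386294)=-0.346574, 0.083×(-2.488915)=-0.206580.
Sum = -1.423361, so H' = 1.4234.

1.4234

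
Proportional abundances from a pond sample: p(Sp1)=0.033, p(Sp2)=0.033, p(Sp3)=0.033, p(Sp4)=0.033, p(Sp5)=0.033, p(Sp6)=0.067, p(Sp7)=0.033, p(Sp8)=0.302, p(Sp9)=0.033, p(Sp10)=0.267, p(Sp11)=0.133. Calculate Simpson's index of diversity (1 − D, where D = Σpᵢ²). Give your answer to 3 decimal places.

D = 0.033² + 0.033² + 0.033² + 0.033² + 0.033² + 0.067² + 0.033² + 0.302² + 0.033² + 0.267² + 0.133² = 0.00109 + 0.00109 + 0.00109 + 0.00109 + 0.00109 + 0.00449 + 0.00109 + 0.09120 + 0.00109 + 0.07129 + 0.01769 = 0.19229 (working shown to 5 dp, full precision carried).
So 1 − D = 0.80771, i.e. 0.808 to 3 decimal places.

0.808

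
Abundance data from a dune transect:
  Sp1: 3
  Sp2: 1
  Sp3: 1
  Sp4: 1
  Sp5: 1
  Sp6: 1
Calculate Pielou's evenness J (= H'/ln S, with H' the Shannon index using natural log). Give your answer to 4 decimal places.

0.9306

Total N = 3+1+1+1+1+1 = 8, so the proportions are 0.375, 0.125, 0.125, 0.125, 0.125, 0.125 (working shown to 6 dp, full precision carried).
H' = −Σ pᵢ ln pᵢ = −((-0.367811) + (-0.259930) + (-0.259930) + (-0.259930) + (-0.259930) + (-0.259930)) = 1.667462.
With S = 6 species, ln S = 1.791759, so J = 1.667462/1.791759 = 0.930628, i.e. 0.9306 to 4 decimal places.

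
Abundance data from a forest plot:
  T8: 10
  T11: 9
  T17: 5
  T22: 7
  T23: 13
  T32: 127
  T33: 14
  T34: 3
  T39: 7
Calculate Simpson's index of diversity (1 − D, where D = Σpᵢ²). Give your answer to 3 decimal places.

Total N = 10+9+5+7+13+127+14+3+7 = 195, so the proportions are 0.05128, 0.04615, 0.02564, 0.0359, 0.06667, 0.65128, 0.07179, 0.01538, 0.0359 (working shown to 5 dp, full precision carried).
D = 0.05128² + 0.04615² + 0.02564² + 0.0359² + 0.06667² + 0.65128² + 0.07179² + 0.01538² + 0.0359² = 0.00263 + 0.00213 + 0.00066 + 0.00129 + 0.00444 + 0.42417 + 0.00515 + 0.00024 + 0.00129 = 0.44200.
So 1 − D = 0.55800, i.e. 0.558 to 3 decimal places.

0.558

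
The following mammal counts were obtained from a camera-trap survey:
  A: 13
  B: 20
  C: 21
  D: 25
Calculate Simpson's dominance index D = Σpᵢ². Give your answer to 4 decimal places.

0.2620

Total N = 13+20+21+25 = 79, so the proportions are 0.164557, 0.253165, 0.265823, 0.316456 (working shown to 6 dp, full precision carried).
D = 0.164557² + 0.253165² + 0.265823² + 0.316456² = 0.027079 + 0.064092 + 0.070662 + 0.100144 = 0.261977.
To 4 decimal places, D = 0.2620.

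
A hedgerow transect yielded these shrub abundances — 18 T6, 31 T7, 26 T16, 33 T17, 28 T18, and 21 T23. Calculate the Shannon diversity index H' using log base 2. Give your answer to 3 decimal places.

Total N = 18+31+26+33+28+21 = 157, so the proportions are 0.11465, 0.19745, 0.16561, 0.21019, 0.17834, 0.13376 (working shown to 5 dp, full precision carried).
Each pᵢ log₂ pᵢ term: 0.11465×(-3.12470)=-0.35825, 0.19745×(-2.34042)=-0.46212, 0.16561×(-2.59418)=-0.42961, 0.21019×(-2.25023)=-0.47298, 0.17834×(-2.48727)=-0.44359, 0.13376×(-2.90230)=-0.38821.
Sum = -2.55475, so H' = 2.555.

2.555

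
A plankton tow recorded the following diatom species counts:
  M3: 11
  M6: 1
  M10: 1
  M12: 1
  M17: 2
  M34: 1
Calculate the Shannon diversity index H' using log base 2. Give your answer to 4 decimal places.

Total N = 11+1+1+1+2+1 = 17, so the proportions are 0.647059, 0.058824, 0.058824, 0.058824, 0.117647, 0.058824 (working shown to 6 dp, full precision carried).
Each pᵢ log₂ pᵢ term: 0.647059×(-0.628031)=-0.406373, 0.058824×(-4.087463)=-0.240439, 0.058824×(-4.087463)=-0.240439, 0.058824×(-4.087463)=-0.240439, 0.117647×(-3.087463)=-0.363231, 0.058824×(-4.087463)=-0.240439.
Sum = -1.731360, so H' = 1.7314.

1.7314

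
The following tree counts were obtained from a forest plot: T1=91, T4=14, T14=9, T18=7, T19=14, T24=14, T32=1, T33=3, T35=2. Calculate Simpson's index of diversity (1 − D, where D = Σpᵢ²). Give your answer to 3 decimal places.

0.625

Total N = 91+14+9+7+14+14+1+3+2 = 155, so the proportions are 0.5871, 0.09032, 0.05806, 0.04516, 0.09032, 0.09032, 0.00645, 0.01935, 0.0129 (working shown to 5 dp, full precision carried).
D = 0.5871² + 0.09032² + 0.05806² + 0.04516² + 0.09032² + 0.09032² + 0.00645² + 0.01935² + 0.0129² = 0.34468 + 0.00816 + 0.00337 + 0.00204 + 0.00816 + 0.00816 + 0.00004 + 0.00037 + 0.00017 = 0.37515.
So 1 − D = 0.62485, i.e. 0.625 to 3 decimal places.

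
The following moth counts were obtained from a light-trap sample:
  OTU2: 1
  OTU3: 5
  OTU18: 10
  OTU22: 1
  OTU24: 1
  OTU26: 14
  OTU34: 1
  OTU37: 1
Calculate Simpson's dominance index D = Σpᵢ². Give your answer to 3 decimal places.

0.282

Total N = 1+5+10+1+1+14+1+1 = 34, so the proportions are 0.02941, 0.14706, 0.29412, 0.02941, 0.02941, 0.41176, 0.02941, 0.02941 (working shown to 5 dp, full precision carried).
D = 0.02941² + 0.14706² + 0.29412² + 0.02941² + 0.02941² + 0.41176² + 0.02941² + 0.02941² = 0.00087 + 0.02163 + 0.08651 + 0.00087 + 0.00087 + 0.16955 + 0.00087 + 0.00087 = 0.28201.
To 3 decimal places, D = 0.282.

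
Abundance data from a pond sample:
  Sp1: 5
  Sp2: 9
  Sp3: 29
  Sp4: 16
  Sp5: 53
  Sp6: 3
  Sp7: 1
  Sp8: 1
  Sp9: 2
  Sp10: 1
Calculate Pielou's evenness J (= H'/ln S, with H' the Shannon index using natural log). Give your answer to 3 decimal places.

0.686

Total N = 5+9+29+16+53+3+1+1+2+1 = 120, so the proportions are 0.04167, 0.075, 0.24167, 0.13333, 0.44167, 0.025, 0.00833, 0.00833, 0.01667, 0.00833 (working shown to 5 dp, full precision carried).
H' = −Σ pᵢ ln pᵢ = −((-0.13242) + (-0.19427) + (-0.34321) + (-0.26865) + (-0.36093) + (-0.09222) + (-0.03990) + (-0.03990) + (-0.06824) + (-0.03990)) = 1.57963.
With S = 10 species, ln S = 2.30259, so J = 1.57963/2.30259 = 0.68603, i.e. 0.686 to 3 decimal places.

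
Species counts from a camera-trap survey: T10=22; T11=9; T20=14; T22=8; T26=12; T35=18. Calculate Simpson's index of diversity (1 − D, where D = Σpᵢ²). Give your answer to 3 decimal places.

Total N = 22+9+14+8+12+18 = 83, so the proportions are 0.26506, 0.10843, 0.16867, 0.09639, 0.14458, 0.21687 (working shown to 5 dp, full precision carried).
D = 0.26506² + 0.10843² + 0.16867² + 0.09639² + 0.14458² + 0.21687² = 0.07026 + 0.01176 + 0.02845 + 0.00929 + 0.02090 + 0.04703 = 0.18769.
So 1 − D = 0.81231, i.e. 0.812 to 3 decimal places.

0.812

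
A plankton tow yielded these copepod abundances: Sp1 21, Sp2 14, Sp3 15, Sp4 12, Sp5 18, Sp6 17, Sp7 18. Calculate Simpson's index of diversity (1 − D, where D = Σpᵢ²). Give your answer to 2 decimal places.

0.85

Total N = 21+14+15+12+18+17+18 = 115, so the proportions are 0.1826, 0.1217, 0.1304, 0.1043, 0.1565, 0.1478, 0.1565 (working shown to 4 dp, full precision carried).
D = 0.1826² + 0.1217² + 0.1304² + 0.1043² + 0.1565² + 0.1478² + 0.1565² = 0.0333 + 0.0148 + 0.0170 + 0.0109 + 0.0245 + 0.0219 + 0.0245 = 0.1469.
So 1 − D = 0.8531, i.e. 0.85 to 2 decimal places.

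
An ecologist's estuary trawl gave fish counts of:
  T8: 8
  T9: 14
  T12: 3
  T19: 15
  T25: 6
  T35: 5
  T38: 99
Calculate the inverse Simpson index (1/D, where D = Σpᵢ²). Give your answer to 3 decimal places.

Total N = 8+14+3+15+6+5+99 = 150, so the proportions are 0.053333, 0.093333, 0.02, 0.1, 0.04, 0.033333, 0.66 (working shown to 6 dp, full precision carried).
D = 0.053333² + 0.093333² + 0.02² + 0.1² + 0.04² + 0.033333² + 0.66² = 0.002844 + 0.008711 + 0.000400 + 0.010000 + 0.001600 + 0.001111 + 0.435600 = 0.460267.
So 1/D = 2.17265, i.e. 2.173 to 3 decimal places.

2.173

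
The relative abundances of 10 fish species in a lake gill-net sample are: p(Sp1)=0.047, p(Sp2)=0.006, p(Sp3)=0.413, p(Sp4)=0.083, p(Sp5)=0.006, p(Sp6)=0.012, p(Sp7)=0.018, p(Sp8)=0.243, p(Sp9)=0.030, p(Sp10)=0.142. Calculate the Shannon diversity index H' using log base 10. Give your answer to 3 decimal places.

0.707

Each pᵢ log₁₀ pᵢ term (working shown to 5 dp, full precision carried): 0.047×(-1.32790)=-0.06241, 0.006×(-2.22185)=-0.01333, 0.413×(-0.38405)=-0.15861, 0.083×(-1.08092)=-0.08972, 0.006×(-2.22185)=-0.01333, 0.012×(-1.92082)=-0.02305, 0.018×(-1.74473)=-0.03141, 0.243×(-0.61439)=-0.14930, 0.03×(-1.52288)=-0.04569, 0.142×(-0.84771)=-0.12038.
Sum = -0.70722, so H' = 0.707.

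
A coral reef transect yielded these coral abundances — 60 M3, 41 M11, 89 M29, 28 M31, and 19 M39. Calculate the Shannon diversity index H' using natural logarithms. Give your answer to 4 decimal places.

1.4737

Total N = 60+41+89+28+19 = 237, so the proportions are 0.253165, 0.172996, 0.375527, 0.118143, 0.080169 (working shown to 6 dp, full precision carried).
Each pᵢ ln pᵢ term: 0.253165×(-1.373716)=-0.347776, 0.172996×(-1.754488)=-0.303519, 0.375527×(-0.979424)=-0.367800, 0.118143×(-2.135856)=-0.252337, 0.080169×(-2.523621)=-0.202316.
Sum = -1.473749, so H' = 1.4737.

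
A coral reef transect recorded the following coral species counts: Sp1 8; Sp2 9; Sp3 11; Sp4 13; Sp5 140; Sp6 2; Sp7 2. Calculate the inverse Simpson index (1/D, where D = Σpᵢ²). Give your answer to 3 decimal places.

Total N = 8+9+11+13+140+2+2 = 185, so the proportions are 0.043243, 0.048649, 0.059459, 0.07027, 0.756757, 0.010811, 0.010811 (working shown to 6 dp, full precision carried).
D = 0.043243² + 0.048649² + 0.059459² + 0.07027² + 0.756757² + 0.010811² + 0.010811² = 0.001870 + 0.002367 + 0.003535 + 0.004938 + 0.572681 + 0.000117 + 0.000117 = 0.585625.
So 1/D = 1.70758, i.e. 1.708 to 3 decimal places.

1.708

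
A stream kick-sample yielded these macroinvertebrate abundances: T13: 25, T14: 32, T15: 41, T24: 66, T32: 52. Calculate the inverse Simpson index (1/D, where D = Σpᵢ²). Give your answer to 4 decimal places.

Total N = 25+32+41+66+52 = 216, so the proportions are 0.11574074, 0.14814815, 0.18981481, 0.30555556, 0.24074074 (working shown to 8 dp, full precision carried).
D = 0.11574074² + 0.14814815² + 0.18981481² + 0.30555556² + 0.24074074² = 0.01339592 + 0.02194787 + 0.03602966 + 0.09336420 + 0.05795610 = 0.22269376.
So 1/D = 4.490472, i.e. 4.4905 to 4 decimal places.

4.4905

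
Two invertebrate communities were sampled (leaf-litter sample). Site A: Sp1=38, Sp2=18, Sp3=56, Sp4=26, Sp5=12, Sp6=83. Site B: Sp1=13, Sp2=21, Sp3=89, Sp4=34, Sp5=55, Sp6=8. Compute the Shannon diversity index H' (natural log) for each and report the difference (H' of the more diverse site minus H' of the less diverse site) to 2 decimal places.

Site A: N=233, proportions 0.1631, 0.0773, 0.2403, 0.1116, 0.0515, 0.3562, giving H' = 1.6014 (working shown to 4 dp, full precision carried).
Site B: N=220, proportions 0.0591, 0.0955, 0.4045, 0.1545, 0.25, 0.0364, giving H' = 1.5132.
Difference = |1.6014 − 1.5132| = 0.0882, i.e. 0.09 to 2 decimal places.

0.09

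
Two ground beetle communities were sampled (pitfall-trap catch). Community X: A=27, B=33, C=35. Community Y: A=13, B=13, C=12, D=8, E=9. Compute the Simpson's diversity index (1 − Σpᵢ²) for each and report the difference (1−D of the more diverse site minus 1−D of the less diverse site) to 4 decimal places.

0.1299

Community X: N=95, proportions 0.284211, 0.347368, 0.368421, giving 1−D = 0.662825 (working shown to 6 dp, full precision carried).
Community Y: N=55, proportions 0.236364, 0.236364, 0.218182, 0.145455, 0.163636, giving 1−D = 0.792727.
Difference = |0.662825 − 0.792727| = 0.129902, i.e. 0.1299 to 4 decimal places.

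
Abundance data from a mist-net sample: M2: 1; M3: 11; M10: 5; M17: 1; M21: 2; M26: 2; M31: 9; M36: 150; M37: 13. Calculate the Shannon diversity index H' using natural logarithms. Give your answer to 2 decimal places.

Total N = 1+11+5+1+2+2+9+150+13 = 194, so the proportions are 0.0052, 0.0567, 0.0258, 0.0052, 0.0103, 0.0103, 0.0464, 0.7732, 0.067 (working shown to 4 dp, full precision carried).
Each pᵢ ln pᵢ term: 0.0052×(-5.2679)=-0.0272, 0.0567×(-2.8700)=-0.1627, 0.0258×(-3.6584)=-0.0943, 0.0052×(-5.2679)=-0.0272, 0.0103×(-4.5747)=-0.0472, 0.0103×(-4.5747)=-0.0472, 0.0464×(-3.0706)=-0.1425, 0.7732×(-0.2572)=-0.1989, 0.067×(-2.7029)=-0.1811.
Sum = -0.9281, so H' = 0.93.

0.93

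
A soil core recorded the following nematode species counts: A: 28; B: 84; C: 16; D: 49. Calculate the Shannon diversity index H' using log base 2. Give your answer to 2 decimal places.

1.76

Total N = 28+84+16+49 = 177, so the proportions are 0.1582, 0.4746, 0.0904, 0.2768 (working shown to 4 dp, full precision carried).
Each pᵢ log₂ pᵢ term: 0.1582×(-2.6603)=-0.4208, 0.4746×(-1.0753)=-0.5103, 0.0904×(-3.4676)=-0.3135, 0.2768×(-1.8529)=-0.5129.
Sum = -1.7575, so H' = 1.76.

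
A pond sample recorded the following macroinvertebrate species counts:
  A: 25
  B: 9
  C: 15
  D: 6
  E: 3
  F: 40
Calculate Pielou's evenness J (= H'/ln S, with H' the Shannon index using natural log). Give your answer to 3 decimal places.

0.836

Total N = 25+9+15+6+3+40 = 98, so the proportions are 0.2551, 0.09184, 0.15306, 0.06122, 0.03061, 0.40816 (working shown to 5 dp, full precision carried).
H' = −Σ pᵢ ln pᵢ = −((-0.34849) + (-0.21928) + (-0.28728) + (-0.17101) + (-0.10673) + (-0.36575)) = 1.49855.
With S = 6 species, ln S = 1.79176, so J = 1.49855/1.79176 = 0.83635, i.e. 0.836 to 3 decimal places.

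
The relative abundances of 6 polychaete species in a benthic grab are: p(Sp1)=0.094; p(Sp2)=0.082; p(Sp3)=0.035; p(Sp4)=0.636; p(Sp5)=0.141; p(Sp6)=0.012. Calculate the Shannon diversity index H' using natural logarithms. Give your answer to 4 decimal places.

Each pᵢ ln pᵢ term (working shown to 6 dp, full precision carried): 0.094×(-2.364460)=-0.222259, 0.082×(-2.501036)=-0.205085, 0.035×(-3.352407)=-0.117334, 0.636×(-0.452557)=-0.287826, 0.141×(-1.958995)=-0.276218, 0.012×(-4.422849)=-0.053074.
Sum = -1.161797, so H' = 1.1618.

1.1618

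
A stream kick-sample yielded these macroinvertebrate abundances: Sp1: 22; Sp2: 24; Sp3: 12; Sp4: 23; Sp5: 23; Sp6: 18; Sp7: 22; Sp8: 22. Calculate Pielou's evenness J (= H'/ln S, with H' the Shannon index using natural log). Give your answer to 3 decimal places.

0.991

Total N = 22+24+12+23+23+18+22+22 = 166, so the proportions are 0.13253, 0.14458, 0.07229, 0.13855, 0.13855, 0.10843, 0.13253, 0.13253 (working shown to 5 dp, full precision carried).
H' = −Σ pᵢ ln pᵢ = −((-0.26784) + (-0.27960) + (-0.18991) + (-0.27385) + (-0.27385) + (-0.24090) + (-0.26784) + (-0.26784)) = 2.06162.
With S = 8 species, ln S = 2.07944, so J = 2.06162/2.07944 = 0.99143, i.e. 0.991 to 3 decimal places.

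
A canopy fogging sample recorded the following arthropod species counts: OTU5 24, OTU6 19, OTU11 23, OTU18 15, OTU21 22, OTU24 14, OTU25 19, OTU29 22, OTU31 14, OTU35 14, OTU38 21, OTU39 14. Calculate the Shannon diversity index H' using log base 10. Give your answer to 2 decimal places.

1.07

Total N = 24+19+23+15+22+14+19+22+14+14+21+14 = 221, so the proportions are 0.1086, 0.086, 0.1041, 0.0679, 0.0995, 0.0633, 0.086, 0.0995, 0.0633, 0.0633, 0.095, 0.0633 (working shown to 4 dp, full precision carried).
Each pᵢ log₁₀ pᵢ term: 0.1086×(-0.9642)=-0.1047, 0.086×(-1.0656)=-0.0916, 0.1041×(-0.9827)=-0.1023, 0.0679×(-1.1683)=-0.0793, 0.0995×(-1.0020)=-0.0997, 0.0633×(-1.1983)=-0.0759, 0.086×(-1.0656)=-0.0916, 0.0995×(-1.0020)=-0.0997, 0.0633×(-1.1983)=-0.0759, 0.0633×(-1.1983)=-0.0759, 0.095×(-1.0222)=-0.0971, 0.0633×(-1.1983)=-0.0759.
Sum = -1.0698, so H' = 1.07.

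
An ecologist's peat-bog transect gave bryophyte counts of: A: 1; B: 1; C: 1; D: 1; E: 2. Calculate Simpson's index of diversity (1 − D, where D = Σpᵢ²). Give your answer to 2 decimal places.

Total N = 1+1+1+1+2 = 6, so the proportions are 0.1667, 0.1667, 0.1667, 0.1667, 0.3333 (working shown to 4 dp, full precision carried).
D = 0.1667² + 0.1667² + 0.1667² + 0.1667² + 0.3333² = 0.0278 + 0.0278 + 0.0278 + 0.0278 + 0.1111 = 0.2222.
So 1 − D = 0.7778, i.e. 0.78 to 2 decimal places.

0.78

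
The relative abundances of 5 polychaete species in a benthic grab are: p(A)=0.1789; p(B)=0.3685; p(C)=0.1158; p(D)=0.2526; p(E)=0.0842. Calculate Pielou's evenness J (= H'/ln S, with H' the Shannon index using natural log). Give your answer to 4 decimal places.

H' = −Σ pᵢ ln pᵢ = −((-0.307874) + (-0.367879) + (-0.249652) + (-0.347564) + (-0.208358)) = 1.481328 (working shown to 6 dp, full precision carried).
With S = 5 species, ln S = 1.609438, so J = 1.481328/1.609438 = 0.920401, i.e. 0.9204 to 4 decimal places.

0.9204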